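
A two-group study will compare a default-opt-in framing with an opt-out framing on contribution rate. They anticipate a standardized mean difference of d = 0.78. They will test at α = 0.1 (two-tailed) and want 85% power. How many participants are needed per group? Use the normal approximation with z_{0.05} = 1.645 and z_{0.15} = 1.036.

n = 24 per group

For two independent groups with equal n: n = 2·((z_{α/2} + z_β) / d)².
z_{α/2} + z_β = 1.645 + 1.036 = 2.681.
n = 2 × (2.681 / 0.78)² = 2 × 3.437² = 2 × 11.81 = 23.6.
Round up to the next whole participant.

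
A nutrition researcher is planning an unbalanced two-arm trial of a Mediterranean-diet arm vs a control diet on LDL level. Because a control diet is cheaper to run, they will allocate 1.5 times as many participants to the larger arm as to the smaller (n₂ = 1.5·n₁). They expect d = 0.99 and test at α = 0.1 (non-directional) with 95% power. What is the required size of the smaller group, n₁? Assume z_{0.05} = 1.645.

With allocation ratio k = n₂/n₁ = 1.5, Var(x̄₁−x̄₂) = σ²(1/n₁ + 1/(k·n₁)) = σ²·(k+1)/(k·n₁).
So n₁ = (1 + 1/k)·((z_{α/2} + z_β)/d)² = 1.667 × (3.290/0.99)².
n₁ = 1.667 × 11.04 = 18.4.
Round up: n₁ = 19, giving n₂ = ⌈1.5 × 19⌉ = ⌈28.5⌉ = 29.

n₁ = 19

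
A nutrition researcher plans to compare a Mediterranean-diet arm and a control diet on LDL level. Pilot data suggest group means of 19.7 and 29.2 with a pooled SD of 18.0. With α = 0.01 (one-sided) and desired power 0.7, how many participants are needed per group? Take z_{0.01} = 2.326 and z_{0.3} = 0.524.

Cohen's d = |M₁ − M₂| / SD_pooled = |19.7 − 29.2| / 18.0 = 9.5 / 18.0 = 0.528.
For two independent groups with equal n: n = 2·((z_{α} + z_β) / d)².
z_{α} + z_β = 2.326 + 0.524 = 2.850.
n = 2 × (2.850 / 0.528)² = 2 × 5.398² = 2 × 29.14 = 58.3.
Round up to the next whole participant.

n = 59 per group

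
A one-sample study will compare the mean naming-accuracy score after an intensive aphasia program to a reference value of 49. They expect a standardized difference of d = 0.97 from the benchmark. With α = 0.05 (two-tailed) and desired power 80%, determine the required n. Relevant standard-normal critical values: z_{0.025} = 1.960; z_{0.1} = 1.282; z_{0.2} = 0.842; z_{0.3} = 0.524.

n = 9

For a one-sample test: n = ((z_{α/2} + z_β) / d)².
z_{α/2} + z_β = 1.960 + 0.842 = 2.802.
n = (2.802 / 0.97)² = 2.889² = 8.34.
Round up.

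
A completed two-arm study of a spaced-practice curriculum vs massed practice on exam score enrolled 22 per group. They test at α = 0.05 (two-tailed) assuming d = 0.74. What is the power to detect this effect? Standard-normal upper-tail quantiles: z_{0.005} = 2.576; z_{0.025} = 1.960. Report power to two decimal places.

For two equal groups, power = Φ(d·√(n/2) − z_{α/2}).
d·√(n/2) = 0.74 × √(22/2) = 0.74 × 3.317 = 2.454.
z_β = 2.454 − 1.960 = 0.494.
Power = Φ(0.494) = 0.689.

power ≈ 0.69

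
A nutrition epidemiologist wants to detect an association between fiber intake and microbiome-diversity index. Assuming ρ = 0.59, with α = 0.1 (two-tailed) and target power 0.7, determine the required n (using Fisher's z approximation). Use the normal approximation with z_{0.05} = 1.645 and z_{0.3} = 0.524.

Fisher's z: C = ½·ln((1+r)/(1−r)) = ½·ln(3.8780) = 0.6777.
n = ((z_{α/2} + z_β)/C)² + 3.
(1.645 + 0.524) / 0.6777 = 2.169 / 0.6777 = 3.201.
n = 3.201² + 3 = 10.24 + 3 = 13.2.
Round up.

n = 14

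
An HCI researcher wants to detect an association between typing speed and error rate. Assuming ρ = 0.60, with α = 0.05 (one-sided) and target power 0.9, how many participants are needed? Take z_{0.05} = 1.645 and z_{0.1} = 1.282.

n = 21

Fisher's z: C = ½·ln((1+r)/(1−r)) = ½·ln(4.0000) = 0.6931.
n = ((z_{α} + z_β)/C)² + 3.
(1.645 + 1.282) / 0.6931 = 2.927 / 0.6931 = 4.223.
n = 4.223² + 3 = 17.83 + 3 = 20.8.
Round up.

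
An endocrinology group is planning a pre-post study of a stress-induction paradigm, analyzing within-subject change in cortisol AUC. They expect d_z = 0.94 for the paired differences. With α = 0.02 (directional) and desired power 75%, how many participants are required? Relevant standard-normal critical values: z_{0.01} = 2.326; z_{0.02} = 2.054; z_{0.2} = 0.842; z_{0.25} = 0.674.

n = 9 pairs

For a paired (one-sample on differences) test: n = ((z_{α} + z_β) / d)².
z_{α} + z_β = 2.054 + 0.674 = 2.728.
n = (2.728 / 0.94)² = 2.902² = 8.42.
Round up.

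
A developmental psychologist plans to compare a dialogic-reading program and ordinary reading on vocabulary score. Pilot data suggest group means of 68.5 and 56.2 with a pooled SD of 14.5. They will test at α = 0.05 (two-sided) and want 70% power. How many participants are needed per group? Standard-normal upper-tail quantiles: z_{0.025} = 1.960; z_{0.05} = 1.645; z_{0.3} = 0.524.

n = 18 per group

Cohen's d = |M₁ − M₂| / SD_pooled = |68.5 − 56.2| / 14.5 = 12.3 / 14.5 = 0.848.
For two independent groups with equal n: n = 2·((z_{α/2} + z_β) / d)².
z_{α/2} + z_β = 1.960 + 0.524 = 2.484.
n = 2 × (2.484 / 0.848)² = 2 × 2.929² = 2 × 8.58 = 17.2.
Round up to the next whole participant.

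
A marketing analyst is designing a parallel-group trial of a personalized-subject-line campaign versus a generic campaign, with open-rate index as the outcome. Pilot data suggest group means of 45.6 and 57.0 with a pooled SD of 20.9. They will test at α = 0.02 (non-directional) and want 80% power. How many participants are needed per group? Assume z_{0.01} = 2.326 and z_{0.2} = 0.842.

n = 68 per group

Cohen's d = |M₁ − M₂| / SD_pooled = |45.6 − 57.0| / 20.9 = 11.4 / 20.9 = 0.545.
For two independent groups with equal n: n = 2·((z_{α/2} + z_β) / d)².
z_{α/2} + z_β = 2.326 + 0.842 = 3.168.
n = 2 × (3.168 / 0.545)² = 2 × 5.813² = 2 × 33.79 = 67.6.
Round up to the next whole participant.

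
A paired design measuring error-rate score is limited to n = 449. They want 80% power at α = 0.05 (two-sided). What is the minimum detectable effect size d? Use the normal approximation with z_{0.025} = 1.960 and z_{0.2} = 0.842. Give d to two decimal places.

For a single sample (or paired design) of n = 449: d_min = (z_{α/2} + z_β)/√n.
z-sum = 1.960 + 0.842 = 2.802.
d_min = 2.802 / √449 = 2.802 / 21.190 = 0.132.

d_min ≈ 0.13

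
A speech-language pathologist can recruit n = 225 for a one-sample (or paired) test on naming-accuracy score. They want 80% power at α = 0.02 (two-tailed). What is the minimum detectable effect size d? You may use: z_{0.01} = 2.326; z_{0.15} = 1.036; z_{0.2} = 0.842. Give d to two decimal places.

For a single sample (or paired design) of n = 225: d_min = (z_{α/2} + z_β)/√n.
z-sum = 2.326 + 0.842 = 3.168.
d_min = 3.168 / √225 = 3.168 / 15.000 = 0.211.

d_min ≈ 0.21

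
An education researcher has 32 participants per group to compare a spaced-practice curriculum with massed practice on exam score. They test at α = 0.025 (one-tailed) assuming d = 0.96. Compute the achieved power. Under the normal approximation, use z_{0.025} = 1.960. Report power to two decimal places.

For two equal groups, power = Φ(d·√(n/2) − z_{α}).
d·√(n/2) = 0.96 × √(32/2) = 0.96 × 4.000 = 3.840.
z_β = 3.840 − 1.960 = 1.880.
Power = Φ(1.880) = 0.970.

power ≈ 0.97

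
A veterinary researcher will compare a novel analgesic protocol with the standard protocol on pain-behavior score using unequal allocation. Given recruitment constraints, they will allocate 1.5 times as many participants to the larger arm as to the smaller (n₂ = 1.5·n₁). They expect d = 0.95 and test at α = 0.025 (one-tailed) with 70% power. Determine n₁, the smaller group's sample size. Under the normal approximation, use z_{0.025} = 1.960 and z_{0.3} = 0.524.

n₁ = 12

With allocation ratio k = n₂/n₁ = 1.5, Var(x̄₁−x̄₂) = σ²(1/n₁ + 1/(k·n₁)) = σ²·(k+1)/(k·n₁).
So n₁ = (1 + 1/k)·((z_{α} + z_β)/d)² = 1.667 × (2.484/0.95)².
n₁ = 1.667 × 6.84 = 11.4.
Round up: n₁ = 12, giving n₂ = 1.5 × 12 = 18.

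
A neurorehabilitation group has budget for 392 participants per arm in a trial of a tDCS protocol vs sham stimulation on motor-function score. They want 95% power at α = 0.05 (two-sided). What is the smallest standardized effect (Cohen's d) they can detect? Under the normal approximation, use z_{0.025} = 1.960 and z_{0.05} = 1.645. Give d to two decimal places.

For two independent groups of n = 392 each: d_min = (z_{α/2} + z_β)·√(2/n).
z-sum = 1.960 + 1.645 = 3.605.
d_min = 3.605 × √(2/392) = 3.605 × 0.0714 = 0.258.

d_min ≈ 0.26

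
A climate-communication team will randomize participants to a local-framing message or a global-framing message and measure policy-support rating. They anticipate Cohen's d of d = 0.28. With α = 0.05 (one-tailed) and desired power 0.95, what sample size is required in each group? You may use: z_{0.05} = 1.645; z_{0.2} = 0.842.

For two independent groups with equal n: n = 2·((z_{α} + z_β) / d)².
z_{α} + z_β = 1.645 + 1.645 = 3.290.
n = 2 × (3.290 / 0.28)² = 2 × 11.750² = 2 × 138.06 = 276.1.
Round up to the next whole participant.

n = 277 per group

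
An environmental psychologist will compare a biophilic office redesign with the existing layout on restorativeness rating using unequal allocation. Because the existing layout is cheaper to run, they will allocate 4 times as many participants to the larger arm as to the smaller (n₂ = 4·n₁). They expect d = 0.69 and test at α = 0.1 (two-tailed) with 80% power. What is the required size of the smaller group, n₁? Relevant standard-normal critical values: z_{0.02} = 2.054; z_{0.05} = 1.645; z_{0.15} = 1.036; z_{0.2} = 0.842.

With allocation ratio k = n₂/n₁ = 4, Var(x̄₁−x̄₂) = σ²(1/n₁ + 1/(k·n₁)) = σ²·(k+1)/(k·n₁).
So n₁ = (1 + 1/k)·((z_{α/2} + z_β)/d)² = 1.250 × (2.487/0.69)².
n₁ = 1.250 × 12.99 = 16.2.
Round up: n₁ = 17, giving n₂ = 4 × 17 = 68.

n₁ = 17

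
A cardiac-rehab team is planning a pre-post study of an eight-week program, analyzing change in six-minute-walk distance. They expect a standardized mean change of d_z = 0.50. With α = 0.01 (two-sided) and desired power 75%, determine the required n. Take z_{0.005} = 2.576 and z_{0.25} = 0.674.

For a paired (one-sample on differences) test: n = ((z_{α/2} + z_β) / d)².
z_{α/2} + z_β = 2.576 + 0.674 = 3.250.
n = (3.250 / 0.50)² = 6.500² = 42.25.
Round up.

n = 43 pairs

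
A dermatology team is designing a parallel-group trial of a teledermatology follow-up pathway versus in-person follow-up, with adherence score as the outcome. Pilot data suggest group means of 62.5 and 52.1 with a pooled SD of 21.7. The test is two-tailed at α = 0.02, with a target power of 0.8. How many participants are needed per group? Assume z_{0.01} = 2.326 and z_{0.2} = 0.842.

n = 88 per group

Cohen's d = |M₁ − M₂| / SD_pooled = |62.5 − 52.1| / 21.7 = 10.4 / 21.7 = 0.479.
For two independent groups with equal n: n = 2·((z_{α/2} + z_β) / d)².
z_{α/2} + z_β = 2.326 + 0.842 = 3.168.
n = 2 × (3.168 / 0.479)² = 2 × 6.614² = 2 × 43.74 = 87.5.
Round up to the next whole participant.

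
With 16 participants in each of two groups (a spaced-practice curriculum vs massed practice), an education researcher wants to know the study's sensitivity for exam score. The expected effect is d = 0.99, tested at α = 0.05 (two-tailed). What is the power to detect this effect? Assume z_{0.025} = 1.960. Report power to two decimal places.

power ≈ 0.80

For two equal groups, power = Φ(d·√(n/2) − z_{α/2}).
d·√(n/2) = 0.99 × √(16/2) = 0.99 × 2.828 = 2.800.
z_β = 2.800 − 1.960 = 0.840.
Power = Φ(0.840) = 0.800.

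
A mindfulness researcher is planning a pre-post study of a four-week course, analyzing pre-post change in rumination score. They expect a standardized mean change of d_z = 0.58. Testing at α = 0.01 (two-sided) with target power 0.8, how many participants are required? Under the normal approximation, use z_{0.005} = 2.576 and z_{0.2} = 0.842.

n = 35 pairs

For a paired (one-sample on differences) test: n = ((z_{α/2} + z_β) / d)².
z_{α/2} + z_β = 2.576 + 0.842 = 3.418.
n = (3.418 / 0.58)² = 5.893² = 34.73.
Round up.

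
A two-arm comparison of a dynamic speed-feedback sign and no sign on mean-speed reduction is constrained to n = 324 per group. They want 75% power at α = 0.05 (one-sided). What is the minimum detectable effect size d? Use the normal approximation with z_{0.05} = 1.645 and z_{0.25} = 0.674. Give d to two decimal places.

d_min ≈ 0.18

For two independent groups of n = 324 each: d_min = (z_{α} + z_β)·√(2/n).
z-sum = 1.645 + 0.674 = 2.319.
d_min = 2.319 × √(2/324) = 2.319 × 0.0786 = 0.182.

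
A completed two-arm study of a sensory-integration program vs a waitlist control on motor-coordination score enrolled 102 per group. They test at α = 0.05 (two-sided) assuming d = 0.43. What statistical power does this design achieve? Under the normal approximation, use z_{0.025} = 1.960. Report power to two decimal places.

power ≈ 0.87

For two equal groups, power = Φ(d·√(n/2) − z_{α/2}).
d·√(n/2) = 0.43 × √(102/2) = 0.43 × 7.141 = 3.071.
z_β = 3.071 − 1.960 = 1.111.
Power = Φ(1.111) = 0.867.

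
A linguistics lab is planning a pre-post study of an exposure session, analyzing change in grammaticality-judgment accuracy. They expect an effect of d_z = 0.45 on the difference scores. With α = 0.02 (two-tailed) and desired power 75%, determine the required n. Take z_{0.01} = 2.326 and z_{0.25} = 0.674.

For a paired (one-sample on differences) test: n = ((z_{α/2} + z_β) / d)².
z_{α/2} + z_β = 2.326 + 0.674 = 3.000.
n = (3.000 / 0.45)² = 6.667² = 44.44.
Round up.

n = 45 pairs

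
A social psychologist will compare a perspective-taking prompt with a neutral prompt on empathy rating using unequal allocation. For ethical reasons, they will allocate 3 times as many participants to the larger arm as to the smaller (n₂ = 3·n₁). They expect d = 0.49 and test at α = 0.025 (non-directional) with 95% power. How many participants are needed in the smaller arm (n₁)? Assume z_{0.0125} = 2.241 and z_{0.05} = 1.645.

With allocation ratio k = n₂/n₁ = 3, Var(x̄₁−x̄₂) = σ²(1/n₁ + 1/(k·n₁)) = σ²·(k+1)/(k·n₁).
So n₁ = (1 + 1/k)·((z_{α/2} + z_β)/d)² = 1.333 × (3.886/0.49)².
n₁ = 1.333 × 62.89 = 83.9.
Round up: n₁ = 84, giving n₂ = 3 × 84 = 252.

n₁ = 84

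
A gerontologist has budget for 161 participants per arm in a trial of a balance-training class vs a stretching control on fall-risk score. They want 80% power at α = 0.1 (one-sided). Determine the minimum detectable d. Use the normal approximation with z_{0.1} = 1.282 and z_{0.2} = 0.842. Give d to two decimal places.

For two independent groups of n = 161 each: d_min = (z_{α} + z_β)·√(2/n).
z-sum = 1.282 + 0.842 = 2.124.
d_min = 2.124 × √(2/161) = 2.124 × 0.1115 = 0.237.

d_min ≈ 0.24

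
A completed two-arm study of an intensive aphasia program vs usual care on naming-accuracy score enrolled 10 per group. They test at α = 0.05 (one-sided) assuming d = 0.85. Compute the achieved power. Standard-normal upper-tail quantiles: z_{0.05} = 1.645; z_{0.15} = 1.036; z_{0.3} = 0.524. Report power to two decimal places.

For two equal groups, power = Φ(d·√(n/2) − z_{α}).
d·√(n/2) = 0.85 × √(10/2) = 0.85 × 2.236 = 1.901.
z_β = 1.901 − 1.645 = 0.256.
Power = Φ(0.256) = 0.601.

power ≈ 0.60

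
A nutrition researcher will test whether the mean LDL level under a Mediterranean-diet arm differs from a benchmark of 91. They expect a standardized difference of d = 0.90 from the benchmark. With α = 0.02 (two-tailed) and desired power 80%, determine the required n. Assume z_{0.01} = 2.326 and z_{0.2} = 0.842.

For a one-sample test: n = ((z_{α/2} + z_β) / d)².
z_{α/2} + z_β = 2.326 + 0.842 = 3.168.
n = (3.168 / 0.90)² = 3.520² = 12.39.
Round up.

n = 13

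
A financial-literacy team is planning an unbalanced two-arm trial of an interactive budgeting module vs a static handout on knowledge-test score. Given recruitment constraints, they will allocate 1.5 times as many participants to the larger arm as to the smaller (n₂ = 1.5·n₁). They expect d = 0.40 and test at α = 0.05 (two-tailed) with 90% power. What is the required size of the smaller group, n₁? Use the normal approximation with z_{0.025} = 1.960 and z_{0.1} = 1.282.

n₁ = 110

With allocation ratio k = n₂/n₁ = 1.5, Var(x̄₁−x̄₂) = σ²(1/n₁ + 1/(k·n₁)) = σ²·(k+1)/(k·n₁).
So n₁ = (1 + 1/k)·((z_{α/2} + z_β)/d)² = 1.667 × (3.242/0.40)².
n₁ = 1.667 × 65.69 = 109.5.
Round up: n₁ = 110, giving n₂ = 1.5 × 110 = 165.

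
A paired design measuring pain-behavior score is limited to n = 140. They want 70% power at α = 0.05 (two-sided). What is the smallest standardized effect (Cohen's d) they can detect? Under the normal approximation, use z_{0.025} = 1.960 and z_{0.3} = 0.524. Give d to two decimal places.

d_min ≈ 0.21

For a single sample (or paired design) of n = 140: d_min = (z_{α/2} + z_β)/√n.
z-sum = 1.960 + 0.524 = 2.484.
d_min = 2.484 / √140 = 2.484 / 11.832 = 0.210.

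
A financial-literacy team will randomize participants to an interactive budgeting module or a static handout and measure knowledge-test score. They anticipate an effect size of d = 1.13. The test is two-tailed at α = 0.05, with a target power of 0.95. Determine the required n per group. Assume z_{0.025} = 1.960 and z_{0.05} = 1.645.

For two independent groups with equal n: n = 2·((z_{α/2} + z_β) / d)².
z_{α/2} + z_β = 1.960 + 1.645 = 3.605.
n = 2 × (3.605 / 1.13)² = 2 × 3.190² = 2 × 10.18 = 20.4.
Round up to the next whole participant.

n = 21 per group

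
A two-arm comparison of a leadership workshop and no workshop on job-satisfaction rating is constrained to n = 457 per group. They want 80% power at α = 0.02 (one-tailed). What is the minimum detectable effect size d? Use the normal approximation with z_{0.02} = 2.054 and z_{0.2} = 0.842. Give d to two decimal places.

d_min ≈ 0.19

For two independent groups of n = 457 each: d_min = (z_{α} + z_β)·√(2/n).
z-sum = 2.054 + 0.842 = 2.896.
d_min = 2.896 × √(2/457) = 2.896 × 0.0662 = 0.192.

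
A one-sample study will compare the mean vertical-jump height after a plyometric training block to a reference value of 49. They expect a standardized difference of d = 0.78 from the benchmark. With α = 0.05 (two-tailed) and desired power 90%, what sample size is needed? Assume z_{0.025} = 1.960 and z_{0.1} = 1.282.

n = 18

For a one-sample test: n = ((z_{α/2} + z_β) / d)².
z_{α/2} + z_β = 1.960 + 1.282 = 3.242.
n = (3.242 / 0.78)² = 4.156² = 17.28.
Round up.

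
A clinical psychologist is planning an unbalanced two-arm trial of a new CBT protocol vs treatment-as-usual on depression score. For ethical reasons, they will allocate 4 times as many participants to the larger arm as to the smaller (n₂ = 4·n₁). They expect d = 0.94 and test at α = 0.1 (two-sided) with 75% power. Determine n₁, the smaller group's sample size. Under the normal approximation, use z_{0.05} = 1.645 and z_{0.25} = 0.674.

With allocation ratio k = n₂/n₁ = 4, Var(x̄₁−x̄₂) = σ²(1/n₁ + 1/(k·n₁)) = σ²·(k+1)/(k·n₁).
So n₁ = (1 + 1/k)·((z_{α/2} + z_β)/d)² = 1.250 × (2.319/0.94)².
n₁ = 1.250 × 6.09 = 7.6.
Round up: n₁ = 8, giving n₂ = 4 × 8 = 32.

n₁ = 8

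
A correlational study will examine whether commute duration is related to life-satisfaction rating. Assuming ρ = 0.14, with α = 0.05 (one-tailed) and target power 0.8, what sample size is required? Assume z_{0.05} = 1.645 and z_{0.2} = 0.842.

n = 315

Fisher's z: C = ½·ln((1+r)/(1−r)) = ½·ln(1.3256) = 0.1409.
n = ((z_{α} + z_β)/C)² + 3.
(1.645 + 0.842) / 0.1409 = 2.487 / 0.1409 = 17.651.
n = 17.651² + 3 = 311.55 + 3 = 314.6.
Round up.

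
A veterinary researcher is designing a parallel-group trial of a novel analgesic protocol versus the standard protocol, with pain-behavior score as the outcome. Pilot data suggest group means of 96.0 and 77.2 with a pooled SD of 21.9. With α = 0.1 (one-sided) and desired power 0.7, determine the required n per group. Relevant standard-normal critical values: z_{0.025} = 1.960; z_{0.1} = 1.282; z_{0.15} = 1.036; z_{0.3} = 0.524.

n = 9 per group

Cohen's d = |M₁ − M₂| / SD_pooled = |96.0 − 77.2| / 21.9 = 18.8 / 21.9 = 0.858.
For two independent groups with equal n: n = 2·((z_{α} + z_β) / d)².
z_{α} + z_β = 1.282 + 0.524 = 1.806.
n = 2 × (1.806 / 0.858)² = 2 × 2.105² = 2 × 4.43 = 8.9.
Round up to the next whole participant.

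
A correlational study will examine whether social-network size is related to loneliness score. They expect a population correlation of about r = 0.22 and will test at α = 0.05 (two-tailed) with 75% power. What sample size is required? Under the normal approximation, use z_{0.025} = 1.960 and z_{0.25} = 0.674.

n = 142

Fisher's z: C = ½·ln((1+r)/(1−r)) = ½·ln(1.5641) = 0.2237.
n = ((z_{α/2} + z_β)/C)² + 3.
(1.960 + 0.674) / 0.2237 = 2.634 / 0.2237 = 11.775.
n = 11.775² + 3 = 138.64 + 3 = 141.6.
Round up.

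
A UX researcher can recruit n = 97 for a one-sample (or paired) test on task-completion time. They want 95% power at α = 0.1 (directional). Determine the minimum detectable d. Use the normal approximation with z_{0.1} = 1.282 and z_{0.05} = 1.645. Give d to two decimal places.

d_min ≈ 0.30

For a single sample (or paired design) of n = 97: d_min = (z_{α} + z_β)/√n.
z-sum = 1.282 + 1.645 = 2.927.
d_min = 2.927 / √97 = 2.927 / 9.849 = 0.297.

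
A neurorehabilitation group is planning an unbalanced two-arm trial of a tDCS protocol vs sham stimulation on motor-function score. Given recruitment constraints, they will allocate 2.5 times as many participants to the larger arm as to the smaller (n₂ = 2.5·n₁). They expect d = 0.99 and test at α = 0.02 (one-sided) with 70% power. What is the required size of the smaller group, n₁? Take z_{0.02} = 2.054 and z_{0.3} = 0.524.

With allocation ratio k = n₂/n₁ = 2.5, Var(x̄₁−x̄₂) = σ²(1/n₁ + 1/(k·n₁)) = σ²·(k+1)/(k·n₁).
So n₁ = (1 + 1/k)·((z_{α} + z_β)/d)² = 1.400 × (2.578/0.99)².
n₁ = 1.400 × 6.78 = 9.5.
Round up: n₁ = 10, giving n₂ = 2.5 × 10 = 25.

n₁ = 10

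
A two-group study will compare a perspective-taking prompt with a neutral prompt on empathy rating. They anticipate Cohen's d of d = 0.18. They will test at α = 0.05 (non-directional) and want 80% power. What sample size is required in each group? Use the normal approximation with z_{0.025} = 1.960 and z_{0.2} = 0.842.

n = 485 per group

For two independent groups with equal n: n = 2·((z_{α/2} + z_β) / d)².
z_{α/2} + z_β = 1.960 + 0.842 = 2.802.
n = 2 × (2.802 / 0.18)² = 2 × 15.567² = 2 × 242.32 = 484.6.
Round up to the next whole participant.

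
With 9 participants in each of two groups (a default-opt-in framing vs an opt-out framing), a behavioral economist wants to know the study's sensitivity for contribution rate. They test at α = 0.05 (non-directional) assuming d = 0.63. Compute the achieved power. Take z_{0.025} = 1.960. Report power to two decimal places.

For two equal groups, power = Φ(d·√(n/2) − z_{α/2}).
d·√(n/2) = 0.63 × √(9/2) = 0.63 × 2.121 = 1.336.
z_β = 1.336 − 1.960 = -0.624.
Power = Φ(-0.624) = 0.266.

power ≈ 0.27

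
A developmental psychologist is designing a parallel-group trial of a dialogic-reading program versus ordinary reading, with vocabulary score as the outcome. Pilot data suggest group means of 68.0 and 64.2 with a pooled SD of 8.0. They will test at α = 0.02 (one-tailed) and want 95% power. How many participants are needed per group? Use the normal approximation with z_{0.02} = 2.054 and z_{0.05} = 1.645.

n = 122 per group

Cohen's d = |M₁ − M₂| / SD_pooled = |68.0 − 64.2| / 8.0 = 3.8 / 8.0 = 0.475.
For two independent groups with equal n: n = 2·((z_{α} + z_β) / d)².
z_{α} + z_β = 2.054 + 1.645 = 3.699.
n = 2 × (3.699 / 0.475)² = 2 × 7.787² = 2 × 60.64 = 121.3.
Round up to the next whole participant.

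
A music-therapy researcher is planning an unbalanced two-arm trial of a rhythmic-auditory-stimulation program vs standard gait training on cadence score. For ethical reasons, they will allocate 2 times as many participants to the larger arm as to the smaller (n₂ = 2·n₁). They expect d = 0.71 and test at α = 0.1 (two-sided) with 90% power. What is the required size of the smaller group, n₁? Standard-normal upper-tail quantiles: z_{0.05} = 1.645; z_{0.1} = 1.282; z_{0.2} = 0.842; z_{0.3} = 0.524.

n₁ = 26

With allocation ratio k = n₂/n₁ = 2, Var(x̄₁−x̄₂) = σ²(1/n₁ + 1/(k·n₁)) = σ²·(k+1)/(k·n₁).
So n₁ = (1 + 1/k)·((z_{α/2} + z_β)/d)² = 1.500 × (2.927/0.71)².
n₁ = 1.500 × 17.00 = 25.5.
Round up: n₁ = 26, giving n₂ = 2 × 26 = 52.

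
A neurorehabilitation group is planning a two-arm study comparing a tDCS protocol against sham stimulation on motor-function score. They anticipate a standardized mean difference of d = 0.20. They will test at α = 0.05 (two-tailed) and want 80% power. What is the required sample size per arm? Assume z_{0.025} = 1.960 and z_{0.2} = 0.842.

n = 393 per group

For two independent groups with equal n: n = 2·((z_{α/2} + z_β) / d)².
z_{α/2} + z_β = 1.960 + 0.842 = 2.802.
n = 2 × (2.802 / 0.20)² = 2 × 14.010² = 2 × 196.28 = 392.6.
Round up to the next whole participant.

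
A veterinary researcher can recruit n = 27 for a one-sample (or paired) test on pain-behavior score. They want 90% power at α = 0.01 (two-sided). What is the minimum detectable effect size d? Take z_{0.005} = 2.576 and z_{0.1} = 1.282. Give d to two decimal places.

For a single sample (or paired design) of n = 27: d_min = (z_{α/2} + z_β)/√n.
z-sum = 2.576 + 1.282 = 3.858.
d_min = 3.858 / √27 = 3.858 / 5.196 = 0.742.

d_min ≈ 0.74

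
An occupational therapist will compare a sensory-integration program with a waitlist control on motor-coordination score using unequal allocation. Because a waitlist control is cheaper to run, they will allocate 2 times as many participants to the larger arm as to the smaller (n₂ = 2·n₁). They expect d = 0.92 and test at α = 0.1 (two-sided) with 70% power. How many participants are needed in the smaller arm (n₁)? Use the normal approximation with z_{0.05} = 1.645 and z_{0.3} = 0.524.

With allocation ratio k = n₂/n₁ = 2, Var(x̄₁−x̄₂) = σ²(1/n₁ + 1/(k·n₁)) = σ²·(k+1)/(k·n₁).
So n₁ = (1 + 1/k)·((z_{α/2} + z_β)/d)² = 1.500 × (2.169/0.92)².
n₁ = 1.500 × 5.56 = 8.3.
Round up: n₁ = 9, giving n₂ = 2 × 9 = 18.

n₁ = 9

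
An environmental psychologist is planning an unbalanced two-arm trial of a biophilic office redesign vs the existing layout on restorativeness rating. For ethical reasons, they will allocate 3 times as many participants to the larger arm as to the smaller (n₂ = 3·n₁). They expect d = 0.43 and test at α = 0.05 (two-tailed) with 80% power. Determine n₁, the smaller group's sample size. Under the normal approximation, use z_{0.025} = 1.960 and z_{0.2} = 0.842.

n₁ = 57

With allocation ratio k = n₂/n₁ = 3, Var(x̄₁−x̄₂) = σ²(1/n₁ + 1/(k·n₁)) = σ²·(k+1)/(k·n₁).
So n₁ = (1 + 1/k)·((z_{α/2} + z_β)/d)² = 1.333 × (2.802/0.43)².
n₁ = 1.333 × 42.46 = 56.6.
Round up: n₁ = 57, giving n₂ = 3 × 57 = 171.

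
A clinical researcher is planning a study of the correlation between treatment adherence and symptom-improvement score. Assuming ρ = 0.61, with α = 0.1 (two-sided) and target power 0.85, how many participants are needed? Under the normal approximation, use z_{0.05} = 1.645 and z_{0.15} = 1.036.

n = 18

Fisher's z: C = ½·ln((1+r)/(1−r)) = ½·ln(4.1282) = 0.7089.
n = ((z_{α/2} + z_β)/C)² + 3.
(1.645 + 1.036) / 0.7089 = 2.681 / 0.7089 = 3.782.
n = 3.782² + 3 = 14.30 + 3 = 17.3.
Round up.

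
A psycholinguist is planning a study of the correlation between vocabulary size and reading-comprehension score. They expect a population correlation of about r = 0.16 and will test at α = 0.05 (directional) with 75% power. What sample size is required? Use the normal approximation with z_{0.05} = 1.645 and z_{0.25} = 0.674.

Fisher's z: C = ½·ln((1+r)/(1−r)) = ½·ln(1.3810) = 0.1614.
n = ((z_{α} + z_β)/C)² + 3.
(1.645 + 0.674) / 0.1614 = 2.319 / 0.1614 = 14.368.
n = 14.368² + 3 = 206.44 + 3 = 209.4.
Round up.

n = 210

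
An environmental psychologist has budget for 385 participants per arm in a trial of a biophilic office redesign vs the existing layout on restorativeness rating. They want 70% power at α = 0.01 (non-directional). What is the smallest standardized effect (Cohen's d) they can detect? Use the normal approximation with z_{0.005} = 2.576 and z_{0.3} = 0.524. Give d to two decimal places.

For two independent groups of n = 385 each: d_min = (z_{α/2} + z_β)·√(2/n).
z-sum = 2.576 + 0.524 = 3.100.
d_min = 3.100 × √(2/385) = 3.100 × 0.0721 = 0.223.

d_min ≈ 0.22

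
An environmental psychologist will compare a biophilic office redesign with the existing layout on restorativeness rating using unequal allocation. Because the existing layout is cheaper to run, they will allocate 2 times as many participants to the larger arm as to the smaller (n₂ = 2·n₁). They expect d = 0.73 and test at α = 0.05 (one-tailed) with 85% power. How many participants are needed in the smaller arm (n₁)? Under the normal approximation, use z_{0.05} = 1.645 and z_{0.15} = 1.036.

n₁ = 21

With allocation ratio k = n₂/n₁ = 2, Var(x̄₁−x̄₂) = σ²(1/n₁ + 1/(k·n₁)) = σ²·(k+1)/(k·n₁).
So n₁ = (1 + 1/k)·((z_{α} + z_β)/d)² = 1.500 × (2.681/0.73)².
n₁ = 1.500 × 13.49 = 20.2.
Round up: n₁ = 21, giving n₂ = 2 × 21 = 42.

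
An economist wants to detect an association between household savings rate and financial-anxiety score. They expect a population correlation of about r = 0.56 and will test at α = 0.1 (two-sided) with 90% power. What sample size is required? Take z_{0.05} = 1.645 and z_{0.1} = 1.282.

n = 25

Fisher's z: C = ½·ln((1+r)/(1−r)) = ½·ln(3.5455) = 0.6328.
n = ((z_{α/2} + z_β)/C)² + 3.
(1.645 + 1.282) / 0.6328 = 2.927 / 0.6328 = 4.625.
n = 4.625² + 3 = 21.40 + 3 = 24.4.
Round up.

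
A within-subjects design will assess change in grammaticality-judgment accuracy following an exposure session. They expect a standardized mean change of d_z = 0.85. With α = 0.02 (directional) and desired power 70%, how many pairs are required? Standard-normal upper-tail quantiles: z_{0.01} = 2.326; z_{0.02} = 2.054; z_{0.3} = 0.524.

For a paired (one-sample on differences) test: n = ((z_{α} + z_β) / d)².
z_{α} + z_β = 2.054 + 0.524 = 2.578.
n = (2.578 / 0.85)² = 3.033² = 9.20.
Round up.

n = 10 pairs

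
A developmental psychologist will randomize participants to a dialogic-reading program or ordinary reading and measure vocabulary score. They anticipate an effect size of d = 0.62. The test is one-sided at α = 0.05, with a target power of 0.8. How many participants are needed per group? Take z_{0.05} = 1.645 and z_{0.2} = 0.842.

n = 33 per group

For two independent groups with equal n: n = 2·((z_{α} + z_β) / d)².
z_{α} + z_β = 1.645 + 0.842 = 2.487.
n = 2 × (2.487 / 0.62)² = 2 × 4.011² = 2 × 16.09 = 32.2.
Round up to the next whole participant.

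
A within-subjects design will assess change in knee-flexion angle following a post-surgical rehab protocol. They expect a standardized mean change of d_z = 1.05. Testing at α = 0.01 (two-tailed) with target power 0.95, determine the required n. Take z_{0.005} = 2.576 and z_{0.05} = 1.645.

For a paired (one-sample on differences) test: n = ((z_{α/2} + z_β) / d)².
z_{α/2} + z_β = 2.576 + 1.645 = 4.221.
n = (4.221 / 1.05)² = 4.020² = 16.16.
Round up.

n = 17 pairs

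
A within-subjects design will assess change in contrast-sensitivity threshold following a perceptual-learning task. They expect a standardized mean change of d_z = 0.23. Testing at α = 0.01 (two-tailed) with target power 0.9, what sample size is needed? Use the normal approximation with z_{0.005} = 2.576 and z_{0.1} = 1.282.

n = 282 pairs

For a paired (one-sample on differences) test: n = ((z_{α/2} + z_β) / d)².
z_{α/2} + z_β = 2.576 + 1.282 = 3.858.
n = (3.858 / 0.23)² = 16.774² = 281.36.
Round up.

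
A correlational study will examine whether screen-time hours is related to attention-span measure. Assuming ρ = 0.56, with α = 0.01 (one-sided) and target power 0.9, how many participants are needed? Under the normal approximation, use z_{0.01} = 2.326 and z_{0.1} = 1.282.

Fisher's z: C = ½·ln((1+r)/(1−r)) = ½·ln(3.5455) = 0.6328.
n = ((z_{α} + z_β)/C)² + 3.
(2.326 + 1.282) / 0.6328 = 3.608 / 0.6328 = 5.702.
n = 5.702² + 3 = 32.51 + 3 = 35.5.
Round up.

n = 36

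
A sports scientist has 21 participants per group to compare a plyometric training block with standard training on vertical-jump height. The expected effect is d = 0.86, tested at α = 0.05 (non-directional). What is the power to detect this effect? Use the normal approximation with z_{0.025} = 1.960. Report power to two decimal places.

power ≈ 0.80

For two equal groups, power = Φ(d·√(n/2) − z_{α/2}).
d·√(n/2) = 0.86 × √(21/2) = 0.86 × 3.240 = 2.787.
z_β = 2.787 − 1.960 = 0.827.
Power = Φ(0.827) = 0.796.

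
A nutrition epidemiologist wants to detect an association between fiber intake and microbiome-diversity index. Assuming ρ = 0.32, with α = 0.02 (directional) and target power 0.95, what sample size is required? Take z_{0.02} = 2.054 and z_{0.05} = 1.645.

n = 128

Fisher's z: C = ½·ln((1+r)/(1−r)) = ½·ln(1.9412) = 0.3316.
n = ((z_{α} + z_β)/C)² + 3.
(2.054 + 1.645) / 0.3316 = 3.699 / 0.3316 = 11.155.
n = 11.155² + 3 = 124.43 + 3 = 127.4.
Round up.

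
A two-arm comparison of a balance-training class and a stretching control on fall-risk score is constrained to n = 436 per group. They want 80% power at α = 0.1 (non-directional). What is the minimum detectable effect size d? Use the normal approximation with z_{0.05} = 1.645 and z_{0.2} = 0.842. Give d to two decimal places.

For two independent groups of n = 436 each: d_min = (z_{α/2} + z_β)·√(2/n).
z-sum = 1.645 + 0.842 = 2.487.
d_min = 2.487 × √(2/436) = 2.487 × 0.0677 = 0.168.

d_min ≈ 0.17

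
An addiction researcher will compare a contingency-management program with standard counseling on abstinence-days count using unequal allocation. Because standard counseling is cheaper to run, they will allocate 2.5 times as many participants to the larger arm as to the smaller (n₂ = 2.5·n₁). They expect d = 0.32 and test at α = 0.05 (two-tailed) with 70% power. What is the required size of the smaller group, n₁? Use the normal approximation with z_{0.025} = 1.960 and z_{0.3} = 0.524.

n₁ = 85

With allocation ratio k = n₂/n₁ = 2.5, Var(x̄₁−x̄₂) = σ²(1/n₁ + 1/(k·n₁)) = σ²·(k+1)/(k·n₁).
So n₁ = (1 + 1/k)·((z_{α/2} + z_β)/d)² = 1.400 × (2.484/0.32)².
n₁ = 1.400 × 60.26 = 84.4.
Round up: n₁ = 85, giving n₂ = ⌈2.5 × 85⌉ = ⌈212.5⌉ = 213.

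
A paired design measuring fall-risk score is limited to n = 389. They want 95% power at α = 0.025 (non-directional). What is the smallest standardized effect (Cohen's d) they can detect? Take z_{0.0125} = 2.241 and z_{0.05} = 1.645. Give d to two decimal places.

For a single sample (or paired design) of n = 389: d_min = (z_{α/2} + z_β)/√n.
z-sum = 2.241 + 1.645 = 3.886.
d_min = 3.886 / √389 = 3.886 / 19.723 = 0.197.

d_min ≈ 0.20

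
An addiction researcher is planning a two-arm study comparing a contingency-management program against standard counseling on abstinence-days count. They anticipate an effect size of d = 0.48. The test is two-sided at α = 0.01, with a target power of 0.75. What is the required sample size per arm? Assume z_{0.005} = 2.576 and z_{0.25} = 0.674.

For two independent groups with equal n: n = 2·((z_{α/2} + z_β) / d)².
z_{α/2} + z_β = 2.576 + 0.674 = 3.250.
n = 2 × (3.250 / 0.48)² = 2 × 6.771² = 2 × 45.84 = 91.7.
Round up to the next whole participant.

n = 92 per group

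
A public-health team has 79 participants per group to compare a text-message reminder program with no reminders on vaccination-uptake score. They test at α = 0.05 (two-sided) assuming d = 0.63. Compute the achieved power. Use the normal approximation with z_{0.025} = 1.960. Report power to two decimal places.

For two equal groups, power = Φ(d·√(n/2) − z_{α/2}).
d·√(n/2) = 0.63 × √(79/2) = 0.63 × 6.285 = 3.959.
z_β = 3.959 − 1.960 = 1.999.
Power = Φ(1.999) = 0.977.

power ≈ 0.98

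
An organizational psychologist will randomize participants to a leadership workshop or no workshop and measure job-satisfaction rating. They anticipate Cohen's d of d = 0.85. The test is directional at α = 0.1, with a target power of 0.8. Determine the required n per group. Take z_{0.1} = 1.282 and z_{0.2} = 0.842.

For two independent groups with equal n: n = 2·((z_{α} + z_β) / d)².
z_{α} + z_β = 1.282 + 0.842 = 2.124.
n = 2 × (2.124 / 0.85)² = 2 × 2.499² = 2 × 6.24 = 12.5.
Round up to the next whole participant.

n = 13 per group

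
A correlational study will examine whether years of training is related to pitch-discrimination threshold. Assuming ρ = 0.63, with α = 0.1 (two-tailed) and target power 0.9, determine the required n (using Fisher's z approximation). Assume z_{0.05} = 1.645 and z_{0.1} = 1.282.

Fisher's z: C = ½·ln((1+r)/(1−r)) = ½·ln(4.4054) = 0.7414.
n = ((z_{α/2} + z_β)/C)² + 3.
(1.645 + 1.282) / 0.7414 = 2.927 / 0.7414 = 3.948.
n = 3.948² + 3 = 15.59 + 3 = 18.6.
Round up.

n = 19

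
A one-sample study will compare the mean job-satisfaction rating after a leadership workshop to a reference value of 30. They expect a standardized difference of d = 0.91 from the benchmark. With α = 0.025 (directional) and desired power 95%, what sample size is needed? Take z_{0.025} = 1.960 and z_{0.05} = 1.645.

n = 16

For a one-sample test: n = ((z_{α} + z_β) / d)².
z_{α} + z_β = 1.960 + 1.645 = 3.605.
n = (3.605 / 0.91)² = 3.962² = 15.69.
Round up.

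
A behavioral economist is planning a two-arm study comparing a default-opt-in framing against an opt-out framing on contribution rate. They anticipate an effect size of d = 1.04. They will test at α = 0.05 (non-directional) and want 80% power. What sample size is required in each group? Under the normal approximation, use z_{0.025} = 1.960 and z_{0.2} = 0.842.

For two independent groups with equal n: n = 2·((z_{α/2} + z_β) / d)².
z_{α/2} + z_β = 1.960 + 0.842 = 2.802.
n = 2 × (2.802 / 1.04)² = 2 × 2.694² = 2 × 7.26 = 14.5.
Round up to the next whole participant.

n = 15 per group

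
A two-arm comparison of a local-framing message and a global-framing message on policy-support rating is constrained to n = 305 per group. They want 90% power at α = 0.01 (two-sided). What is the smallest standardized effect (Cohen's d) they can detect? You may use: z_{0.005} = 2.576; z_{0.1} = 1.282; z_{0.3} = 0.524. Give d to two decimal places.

d_min ≈ 0.31

For two independent groups of n = 305 each: d_min = (z_{α/2} + z_β)·√(2/n).
z-sum = 2.576 + 1.282 = 3.858.
d_min = 3.858 × √(2/305) = 3.858 × 0.0810 = 0.312.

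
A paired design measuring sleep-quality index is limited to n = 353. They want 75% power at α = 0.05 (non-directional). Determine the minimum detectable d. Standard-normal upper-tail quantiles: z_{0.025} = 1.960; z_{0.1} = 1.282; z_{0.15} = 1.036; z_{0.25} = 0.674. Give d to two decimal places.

For a single sample (or paired design) of n = 353: d_min = (z_{α/2} + z_β)/√n.
z-sum = 1.960 + 0.674 = 2.634.
d_min = 2.634 / √353 = 2.634 / 18.788 = 0.140.

d_min ≈ 0.14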